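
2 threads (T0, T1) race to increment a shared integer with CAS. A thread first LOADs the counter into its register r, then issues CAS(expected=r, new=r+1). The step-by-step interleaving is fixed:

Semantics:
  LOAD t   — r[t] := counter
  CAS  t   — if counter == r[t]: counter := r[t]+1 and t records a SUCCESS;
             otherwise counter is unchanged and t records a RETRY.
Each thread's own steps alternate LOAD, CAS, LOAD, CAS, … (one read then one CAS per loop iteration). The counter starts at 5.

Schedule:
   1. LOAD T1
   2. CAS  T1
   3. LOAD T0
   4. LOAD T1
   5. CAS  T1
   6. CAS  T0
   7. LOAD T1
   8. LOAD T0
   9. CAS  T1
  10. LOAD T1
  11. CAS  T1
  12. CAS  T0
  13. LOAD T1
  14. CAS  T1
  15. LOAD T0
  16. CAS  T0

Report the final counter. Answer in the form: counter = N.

counter = 11

#1 T1 reads 5
#2 T1 CAS(5→6) writes; counter now 6
#3 T0 reads 6
#4 T1 reads 6
#5 T1 CAS(6→7) writes; counter now 7
#6 T0 CAS(6→7) fails; counter now 7
#7 T1 reads 7
#8 T0 reads 7
#9 T1 CAS(7→8) writes; counter now 8
#10 T1 reads 8
#11 T1 CAS(8→9) writes; counter now 9
#12 T0 CAS(7→8) fails; counter now 9
#13 T1 reads 9
#14 T1 CAS(9→10) writes; counter now 10
#15 T0 reads 10
#16 T0 CAS(10→11) writes; counter now 11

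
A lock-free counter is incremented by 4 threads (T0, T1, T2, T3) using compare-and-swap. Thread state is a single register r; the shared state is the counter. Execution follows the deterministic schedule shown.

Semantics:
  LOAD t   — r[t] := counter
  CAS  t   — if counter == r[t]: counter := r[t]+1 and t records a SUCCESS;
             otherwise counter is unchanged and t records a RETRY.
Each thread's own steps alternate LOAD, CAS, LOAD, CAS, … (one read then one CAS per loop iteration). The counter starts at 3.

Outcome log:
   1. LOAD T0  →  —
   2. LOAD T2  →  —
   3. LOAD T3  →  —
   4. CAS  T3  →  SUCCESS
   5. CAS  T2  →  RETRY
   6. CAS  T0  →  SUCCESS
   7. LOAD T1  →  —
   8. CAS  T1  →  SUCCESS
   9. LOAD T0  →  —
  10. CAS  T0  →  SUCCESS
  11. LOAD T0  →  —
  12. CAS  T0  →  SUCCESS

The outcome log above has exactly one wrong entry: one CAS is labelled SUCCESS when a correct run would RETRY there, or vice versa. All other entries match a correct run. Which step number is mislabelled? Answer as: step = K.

step = 6

Reference trace:
   1) LOAD T0:  M=3  r_T0=3
   2) LOAD T2:  M=3  r_T2=3
   3) LOAD T3:  M=3  r_T3=3
   4) CAS  T3:  M=4  r_T3=3 ✓
   5) CAS  T2:  M=4  r_T2=3 ✗
   6) CAS  T0:  M=4  r_T0=3 ✗
   7) LOAD T1:  M=4  r_T1=4
   8) CAS  T1:  M=5  r_T1=4 ✓
   9) LOAD T0:  M=5  r_T0=5
  10) CAS  T0:  M=6  r_T0=5 ✓
  11) LOAD T0:  M=6  r_T0=6
  12) CAS  T0:  M=7  r_T0=6 ✓
Mismatch at 6.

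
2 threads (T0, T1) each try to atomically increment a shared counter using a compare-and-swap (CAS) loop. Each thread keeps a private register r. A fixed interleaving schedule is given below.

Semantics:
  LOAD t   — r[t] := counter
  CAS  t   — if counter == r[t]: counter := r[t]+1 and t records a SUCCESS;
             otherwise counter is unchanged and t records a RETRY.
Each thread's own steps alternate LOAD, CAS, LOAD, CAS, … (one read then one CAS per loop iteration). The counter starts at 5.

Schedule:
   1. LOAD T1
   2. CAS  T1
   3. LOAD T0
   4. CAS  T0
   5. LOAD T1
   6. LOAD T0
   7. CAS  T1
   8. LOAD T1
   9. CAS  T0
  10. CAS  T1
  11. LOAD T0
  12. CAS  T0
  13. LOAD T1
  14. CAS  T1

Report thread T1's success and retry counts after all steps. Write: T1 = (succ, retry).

T1 = (4, 0)

1. LOAD T1 → mem=5 r[T1]=5 [LOAD]
2. CAS T1 → mem=6 r[T1]=5 [OK]
3. LOAD T0 → mem=6 r[T0]=6 [LOAD]
4. CAS T0 → mem=7 r[T0]=6 [OK]
5. LOAD T1 → mem=7 r[T1]=7 [LOAD]
6. LOAD T0 → mem=7 r[T0]=7 [LOAD]
7. CAS T1 → mem=8 r[T1]=7 [OK]
8. LOAD T1 → mem=8 r[T1]=8 [LOAD]
9. CAS T0 → mem=8 r[T0]=7 [RETRY]
10. CAS T1 → mem=9 r[T1]=8 [OK]
11. LOAD T0 → mem=9 r[T0]=9 [LOAD]
12. CAS T0 → mem=10 r[T0]=9 [OK]
13. LOAD T1 → mem=10 r[T1]=10 [LOAD]
14. CAS T1 → mem=11 r[T1]=10 [OK]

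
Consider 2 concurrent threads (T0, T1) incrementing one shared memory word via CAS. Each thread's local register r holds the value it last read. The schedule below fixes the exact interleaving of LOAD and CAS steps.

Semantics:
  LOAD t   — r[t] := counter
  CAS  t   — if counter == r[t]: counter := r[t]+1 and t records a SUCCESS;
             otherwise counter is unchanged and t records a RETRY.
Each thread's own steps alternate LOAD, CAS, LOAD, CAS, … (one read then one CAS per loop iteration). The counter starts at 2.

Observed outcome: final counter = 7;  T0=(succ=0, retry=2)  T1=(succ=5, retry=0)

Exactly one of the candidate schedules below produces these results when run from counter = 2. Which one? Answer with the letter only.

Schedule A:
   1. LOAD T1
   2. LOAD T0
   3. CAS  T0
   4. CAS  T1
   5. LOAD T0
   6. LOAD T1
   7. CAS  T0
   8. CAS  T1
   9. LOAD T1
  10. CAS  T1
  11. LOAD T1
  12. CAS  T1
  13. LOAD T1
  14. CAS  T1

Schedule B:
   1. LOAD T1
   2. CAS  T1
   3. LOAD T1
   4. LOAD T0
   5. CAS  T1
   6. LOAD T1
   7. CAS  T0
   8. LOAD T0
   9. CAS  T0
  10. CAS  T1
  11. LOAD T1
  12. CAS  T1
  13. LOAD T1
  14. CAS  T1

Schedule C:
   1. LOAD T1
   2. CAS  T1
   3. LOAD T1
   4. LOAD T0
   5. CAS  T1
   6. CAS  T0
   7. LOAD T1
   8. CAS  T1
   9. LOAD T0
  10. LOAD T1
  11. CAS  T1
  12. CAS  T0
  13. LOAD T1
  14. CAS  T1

C

Run C:
[1] T1.load  rd  (counter 2, T1.r 2)
[2] T1.cas  hit  (counter 3, T1.r 2)
[3] T1.load  rd  (counter 3, T1.r 3)
[4] T0.load  rd  (counter 3, T0.r 3)
[5] T1.cas  hit  (counter 4, T1.r 3)
[6] T0.cas  miss  (counter 4, T0.r 3)
[7] T1.load  rd  (counter 4, T1.r 4)
[8] T1.cas  hit  (counter 5, T1.r 4)
[9] T0.load  rd  (counter 5, T0.r 5)
[10] T1.load  rd  (counter 5, T1.r 5)
[11] T1.cas  hit  (counter 6, T1.r 5)
[12] T0.cas  miss  (counter 6, T0.r 5)
[13] T1.load  rd  (counter 6, T1.r 6)
[14] T1.cas  hit  (counter 7, T1.r 6)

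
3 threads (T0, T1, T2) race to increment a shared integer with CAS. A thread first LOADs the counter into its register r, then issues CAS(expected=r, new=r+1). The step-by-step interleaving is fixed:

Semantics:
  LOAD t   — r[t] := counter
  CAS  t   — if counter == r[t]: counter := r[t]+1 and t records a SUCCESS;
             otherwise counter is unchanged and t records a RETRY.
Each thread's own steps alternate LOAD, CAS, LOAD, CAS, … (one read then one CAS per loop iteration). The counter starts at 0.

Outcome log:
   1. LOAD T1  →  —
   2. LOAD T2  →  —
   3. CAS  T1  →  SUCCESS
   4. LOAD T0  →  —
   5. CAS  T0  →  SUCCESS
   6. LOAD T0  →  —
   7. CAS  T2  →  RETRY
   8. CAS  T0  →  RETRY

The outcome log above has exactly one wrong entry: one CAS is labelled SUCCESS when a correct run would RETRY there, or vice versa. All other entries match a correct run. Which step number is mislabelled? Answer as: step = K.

step = 8

Reference trace:
T1 LOAD — after: cnt=0, r=0 — load
T2 LOAD — after: cnt=0, r=0 — load
T1 CAS — after: cnt=1, r=0 — ok
T0 LOAD — after: cnt=1, r=1 — load
T0 CAS — after: cnt=2, r=1 — ok
T0 LOAD — after: cnt=2, r=2 — load
T2 CAS — after: cnt=2, r=0 — retry
T0 CAS — after: cnt=3, r=2 — ok
Flip is step 8.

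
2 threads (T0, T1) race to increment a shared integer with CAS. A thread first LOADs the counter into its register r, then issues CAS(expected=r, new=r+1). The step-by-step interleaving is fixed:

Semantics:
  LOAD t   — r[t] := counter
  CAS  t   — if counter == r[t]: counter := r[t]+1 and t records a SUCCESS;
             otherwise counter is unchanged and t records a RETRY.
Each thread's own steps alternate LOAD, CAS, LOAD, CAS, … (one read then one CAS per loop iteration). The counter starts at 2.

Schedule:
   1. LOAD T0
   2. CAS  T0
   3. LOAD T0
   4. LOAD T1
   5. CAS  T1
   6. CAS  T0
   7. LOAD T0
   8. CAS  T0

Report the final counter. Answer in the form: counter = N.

[1] T0.load  rd  (counter 2, T0.r 2)
[2] T0.cas  hit  (counter 3, T0.r 2)
[3] T0.load  rd  (counter 3, T0.r 3)
[4] T1.load  rd  (counter 3, T1.r 3)
[5] T1.cas  hit  (counter 4, T1.r 3)
[6] T0.cas  miss  (counter 4, T0.r 3)
[7] T0.load  rd  (counter 4, T0.r 4)
[8] T0.cas  hit  (counter 5, T0.r 4)

counter = 5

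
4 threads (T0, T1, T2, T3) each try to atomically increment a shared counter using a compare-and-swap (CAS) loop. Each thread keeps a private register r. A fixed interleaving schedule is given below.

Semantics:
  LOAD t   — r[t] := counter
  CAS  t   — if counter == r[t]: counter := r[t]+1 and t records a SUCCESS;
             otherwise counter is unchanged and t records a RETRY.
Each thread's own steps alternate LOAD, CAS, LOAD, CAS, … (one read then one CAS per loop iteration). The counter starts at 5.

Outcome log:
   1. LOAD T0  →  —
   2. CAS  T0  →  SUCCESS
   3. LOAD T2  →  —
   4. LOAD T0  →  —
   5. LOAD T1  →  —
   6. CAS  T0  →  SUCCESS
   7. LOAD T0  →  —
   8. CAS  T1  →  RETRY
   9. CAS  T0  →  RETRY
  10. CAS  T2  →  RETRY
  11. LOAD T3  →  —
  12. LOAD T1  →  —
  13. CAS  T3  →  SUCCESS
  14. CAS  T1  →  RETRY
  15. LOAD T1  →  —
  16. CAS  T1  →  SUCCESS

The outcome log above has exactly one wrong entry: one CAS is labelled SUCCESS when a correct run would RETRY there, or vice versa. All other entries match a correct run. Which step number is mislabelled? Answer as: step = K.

step = 9

Reference trace:
[1] T0.load  rd  (counter 5, T0.r 5)
[2] T0.cas  hit  (counter 6, T0.r 5)
[3] T2.load  rd  (counter 6, T2.r 6)
[4] T0.load  rd  (counter 6, T0.r 6)
[5] T1.load  rd  (counter 6, T1.r 6)
[6] T0.cas  hit  (counter 7, T0.r 6)
[7] T0.load  rd  (counter 7, T0.r 7)
[8] T1.cas  miss  (counter 7, T1.r 6)
[9] T0.cas  hit  (counter 8, T0.r 7)
[10] T2.cas  miss  (counter 8, T2.r 6)
[11] T3.load  rd  (counter 8, T3.r 8)
[12] T1.load  rd  (counter 8, T1.r 8)
[13] T3.cas  hit  (counter 9, T3.r 8)
[14] T1.cas  miss  (counter 9, T1.r 8)
[15] T1.load  rd  (counter 9, T1.r 9)
[16] T1.cas  hit  (counter 10, T1.r 9)
Mismatch at 9.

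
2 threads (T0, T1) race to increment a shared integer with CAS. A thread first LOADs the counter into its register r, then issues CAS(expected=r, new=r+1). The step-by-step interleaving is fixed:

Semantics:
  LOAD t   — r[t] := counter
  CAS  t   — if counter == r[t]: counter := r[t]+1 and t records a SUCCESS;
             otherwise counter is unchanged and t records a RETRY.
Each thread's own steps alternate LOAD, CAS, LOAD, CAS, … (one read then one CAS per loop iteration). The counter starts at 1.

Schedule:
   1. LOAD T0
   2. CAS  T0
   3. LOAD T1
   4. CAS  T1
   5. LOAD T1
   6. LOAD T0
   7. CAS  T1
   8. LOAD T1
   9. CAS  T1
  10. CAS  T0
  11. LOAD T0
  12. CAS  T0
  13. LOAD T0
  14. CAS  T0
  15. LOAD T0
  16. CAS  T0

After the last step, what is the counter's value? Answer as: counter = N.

counter = 8

1. LOAD T0 → mem=1 r[T0]=1 [LOAD]
2. CAS T0 → mem=2 r[T0]=1 [OK]
3. LOAD T1 → mem=2 r[T1]=2 [LOAD]
4. CAS T1 → mem=3 r[T1]=2 [OK]
5. LOAD T1 → mem=3 r[T1]=3 [LOAD]
6. LOAD T0 → mem=3 r[T0]=3 [LOAD]
7. CAS T1 → mem=4 r[T1]=3 [OK]
8. LOAD T1 → mem=4 r[T1]=4 [LOAD]
9. CAS T1 → mem=5 r[T1]=4 [OK]
10. CAS T0 → mem=5 r[T0]=3 [RETRY]
11. LOAD T0 → mem=5 r[T0]=5 [LOAD]
12. CAS T0 → mem=6 r[T0]=5 [OK]
13. LOAD T0 → mem=6 r[T0]=6 [LOAD]
14. CAS T0 → mem=7 r[T0]=6 [OK]
15. LOAD T0 → mem=7 r[T0]=7 [LOAD]
16. CAS T0 → mem=8 r[T0]=7 [OK]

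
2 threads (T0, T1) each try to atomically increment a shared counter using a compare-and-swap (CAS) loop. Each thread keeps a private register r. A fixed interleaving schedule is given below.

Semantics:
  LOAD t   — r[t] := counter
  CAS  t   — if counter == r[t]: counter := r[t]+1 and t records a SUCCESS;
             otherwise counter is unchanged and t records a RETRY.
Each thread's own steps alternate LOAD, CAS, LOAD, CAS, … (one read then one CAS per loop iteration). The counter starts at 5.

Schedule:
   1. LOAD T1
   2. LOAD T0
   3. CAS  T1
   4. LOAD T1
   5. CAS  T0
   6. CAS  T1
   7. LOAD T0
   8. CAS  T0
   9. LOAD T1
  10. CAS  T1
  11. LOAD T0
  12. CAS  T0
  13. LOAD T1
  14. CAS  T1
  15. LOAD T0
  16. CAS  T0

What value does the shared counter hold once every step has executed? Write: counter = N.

1. LOAD T1 → mem=5 r[T1]=5 [LOAD]
2. LOAD T0 → mem=5 r[T0]=5 [LOAD]
3. CAS T1 → mem=6 r[T1]=5 [OK]
4. LOAD T1 → mem=6 r[T1]=6 [LOAD]
5. CAS T0 → mem=6 r[T0]=5 [RETRY]
6. CAS T1 → mem=7 r[T1]=6 [OK]
7. LOAD T0 → mem=7 r[T0]=7 [LOAD]
8. CAS T0 → mem=8 r[T0]=7 [OK]
9. LOAD T1 → mem=8 r[T1]=8 [LOAD]
10. CAS T1 → mem=9 r[T1]=8 [OK]
11. LOAD T0 → mem=9 r[T0]=9 [LOAD]
12. CAS T0 → mem=10 r[T0]=9 [OK]
13. LOAD T1 → mem=10 r[T1]=10 [LOAD]
14. CAS T1 → mem=11 r[T1]=10 [OK]
15. LOAD T0 → mem=11 r[T0]=11 [LOAD]
16. CAS T0 → mem=12 r[T0]=11 [OK]

counter = 12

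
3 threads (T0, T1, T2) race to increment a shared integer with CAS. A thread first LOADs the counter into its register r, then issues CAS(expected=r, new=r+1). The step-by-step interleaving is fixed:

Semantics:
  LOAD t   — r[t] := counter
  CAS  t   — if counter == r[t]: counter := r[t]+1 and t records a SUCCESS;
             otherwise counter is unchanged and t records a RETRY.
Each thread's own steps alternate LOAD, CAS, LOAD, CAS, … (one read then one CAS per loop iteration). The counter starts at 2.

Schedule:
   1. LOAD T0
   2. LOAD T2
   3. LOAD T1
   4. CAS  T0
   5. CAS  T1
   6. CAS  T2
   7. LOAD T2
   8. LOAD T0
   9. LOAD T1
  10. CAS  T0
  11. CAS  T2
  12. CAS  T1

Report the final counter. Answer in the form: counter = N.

1. LOAD T0 → mem=2 r[T0]=2 [LOAD]
2. LOAD T2 → mem=2 r[T2]=2 [LOAD]
3. LOAD T1 → mem=2 r[T1]=2 [LOAD]
4. CAS T0 → mem=3 r[T0]=2 [OK]
5. CAS T1 → mem=3 r[T1]=2 [RETRY]
6. CAS T2 → mem=3 r[T2]=2 [RETRY]
7. LOAD T2 → mem=3 r[T2]=3 [LOAD]
8. LOAD T0 → mem=3 r[T0]=3 [LOAD]
9. LOAD T1 → mem=3 r[T1]=3 [LOAD]
10. CAS T0 → mem=4 r[T0]=3 [OK]
11. CAS T2 → mem=4 r[T2]=3 [RETRY]
12. CAS T1 → mem=4 r[T1]=3 [RETRY]

counter = 4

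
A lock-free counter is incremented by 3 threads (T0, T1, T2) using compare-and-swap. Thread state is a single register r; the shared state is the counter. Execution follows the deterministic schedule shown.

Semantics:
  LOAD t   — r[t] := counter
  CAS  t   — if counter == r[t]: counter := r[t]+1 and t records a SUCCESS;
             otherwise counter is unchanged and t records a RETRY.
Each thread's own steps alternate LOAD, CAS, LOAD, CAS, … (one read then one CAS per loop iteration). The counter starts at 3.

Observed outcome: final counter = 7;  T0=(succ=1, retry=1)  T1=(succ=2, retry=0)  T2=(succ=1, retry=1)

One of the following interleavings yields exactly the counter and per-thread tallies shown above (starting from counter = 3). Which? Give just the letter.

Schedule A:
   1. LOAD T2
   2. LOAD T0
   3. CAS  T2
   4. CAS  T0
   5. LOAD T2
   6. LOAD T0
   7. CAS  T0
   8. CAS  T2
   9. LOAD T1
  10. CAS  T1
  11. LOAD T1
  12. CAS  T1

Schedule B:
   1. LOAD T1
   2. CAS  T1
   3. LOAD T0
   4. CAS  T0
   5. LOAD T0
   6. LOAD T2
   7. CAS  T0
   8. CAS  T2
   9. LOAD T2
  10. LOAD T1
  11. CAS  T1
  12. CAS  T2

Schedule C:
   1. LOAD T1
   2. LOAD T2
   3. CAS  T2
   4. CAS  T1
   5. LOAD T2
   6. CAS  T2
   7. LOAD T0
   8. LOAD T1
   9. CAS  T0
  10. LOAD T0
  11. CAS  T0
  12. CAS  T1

Simulating candidate A:
#1 T2 reads 3
#2 T0 reads 3
#3 T2 CAS(3→4) writes; counter now 4
#4 T0 CAS(3→4) fails; counter now 4
#5 T2 reads 4
#6 T0 reads 4
#7 T0 CAS(4→5) writes; counter now 5
#8 T2 CAS(4→5) fails; counter now 5
#9 T1 reads 5
#10 T1 CAS(5→6) writes; counter now 6
#11 T1 reads 6
#12 T1 CAS(6→7) writes; counter now 7

A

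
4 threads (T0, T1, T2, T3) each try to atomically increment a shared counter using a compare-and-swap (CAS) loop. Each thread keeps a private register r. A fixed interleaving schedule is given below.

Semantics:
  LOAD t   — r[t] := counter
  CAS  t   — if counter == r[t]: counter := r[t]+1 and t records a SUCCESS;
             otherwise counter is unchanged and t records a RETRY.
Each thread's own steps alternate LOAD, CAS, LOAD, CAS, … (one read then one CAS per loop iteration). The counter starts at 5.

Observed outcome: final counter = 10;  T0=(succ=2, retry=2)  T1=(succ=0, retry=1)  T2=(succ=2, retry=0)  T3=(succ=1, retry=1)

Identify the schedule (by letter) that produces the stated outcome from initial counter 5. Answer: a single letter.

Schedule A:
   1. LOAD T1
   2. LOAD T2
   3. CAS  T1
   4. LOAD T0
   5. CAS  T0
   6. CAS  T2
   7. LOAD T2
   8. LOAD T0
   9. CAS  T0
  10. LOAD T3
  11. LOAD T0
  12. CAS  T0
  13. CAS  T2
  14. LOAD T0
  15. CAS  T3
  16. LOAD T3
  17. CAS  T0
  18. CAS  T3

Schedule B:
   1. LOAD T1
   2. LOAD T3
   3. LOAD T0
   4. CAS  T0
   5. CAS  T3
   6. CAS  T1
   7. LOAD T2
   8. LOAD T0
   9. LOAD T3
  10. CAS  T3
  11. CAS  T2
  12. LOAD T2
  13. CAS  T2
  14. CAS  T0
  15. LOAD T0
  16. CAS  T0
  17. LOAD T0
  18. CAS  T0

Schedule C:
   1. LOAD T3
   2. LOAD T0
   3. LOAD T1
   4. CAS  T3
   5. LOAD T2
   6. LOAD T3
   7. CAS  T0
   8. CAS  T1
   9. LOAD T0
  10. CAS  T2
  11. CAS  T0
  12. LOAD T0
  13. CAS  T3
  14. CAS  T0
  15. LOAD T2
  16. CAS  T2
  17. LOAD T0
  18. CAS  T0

C

Run C:
T3 LOAD — after: cnt=5, r=5 — load
T0 LOAD — after: cnt=5, r=5 — load
T1 LOAD — after: cnt=5, r=5 — load
T3 CAS — after: cnt=6, r=5 — ok
T2 LOAD — after: cnt=6, r=6 — load
T3 LOAD — after: cnt=6, r=6 — load
T0 CAS — after: cnt=6, r=5 — retry
T1 CAS — after: cnt=6, r=5 — retry
T0 LOAD — after: cnt=6, r=6 — load
T2 CAS — after: cnt=7, r=6 — ok
T0 CAS — after: cnt=7, r=6 — retry
T0 LOAD — after: cnt=7, r=7 — load
T3 CAS — after: cnt=7, r=6 — retry
T0 CAS — after: cnt=8, r=7 — ok
T2 LOAD — after: cnt=8, r=8 — load
T2 CAS — after: cnt=9, r=8 — ok
T0 LOAD — after: cnt=9, r=9 — load
T0 CAS — after: cnt=10, r=9 — ok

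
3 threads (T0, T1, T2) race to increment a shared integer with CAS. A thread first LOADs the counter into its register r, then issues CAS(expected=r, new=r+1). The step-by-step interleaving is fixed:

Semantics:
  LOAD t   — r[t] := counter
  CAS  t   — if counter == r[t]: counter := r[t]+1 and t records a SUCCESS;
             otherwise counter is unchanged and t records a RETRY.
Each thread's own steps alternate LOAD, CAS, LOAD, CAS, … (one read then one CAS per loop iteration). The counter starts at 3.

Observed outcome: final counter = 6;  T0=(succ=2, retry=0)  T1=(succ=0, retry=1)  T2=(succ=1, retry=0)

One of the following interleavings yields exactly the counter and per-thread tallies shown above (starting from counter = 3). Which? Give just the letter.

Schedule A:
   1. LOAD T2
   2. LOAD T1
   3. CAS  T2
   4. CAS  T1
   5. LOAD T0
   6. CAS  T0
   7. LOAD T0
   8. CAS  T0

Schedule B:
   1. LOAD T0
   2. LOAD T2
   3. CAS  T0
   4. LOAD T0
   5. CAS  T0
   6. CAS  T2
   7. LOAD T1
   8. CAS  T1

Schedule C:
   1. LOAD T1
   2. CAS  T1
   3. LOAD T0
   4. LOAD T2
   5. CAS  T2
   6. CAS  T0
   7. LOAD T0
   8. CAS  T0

Run A:
[1] T2.load  rd  (counter 3, T2.r 3)
[2] T1.load  rd  (counter 3, T1.r 3)
[3] T2.cas  hit  (counter 4, T2.r 3)
[4] T1.cas  miss  (counter 4, T1.r 3)
[5] T0.load  rd  (counter 4, T0.r 4)
[6] T0.cas  hit  (counter 5, T0.r 4)
[7] T0.load  rd  (counter 5, T0.r 5)
[8] T0.cas  hit  (counter 6, T0.r 5)

A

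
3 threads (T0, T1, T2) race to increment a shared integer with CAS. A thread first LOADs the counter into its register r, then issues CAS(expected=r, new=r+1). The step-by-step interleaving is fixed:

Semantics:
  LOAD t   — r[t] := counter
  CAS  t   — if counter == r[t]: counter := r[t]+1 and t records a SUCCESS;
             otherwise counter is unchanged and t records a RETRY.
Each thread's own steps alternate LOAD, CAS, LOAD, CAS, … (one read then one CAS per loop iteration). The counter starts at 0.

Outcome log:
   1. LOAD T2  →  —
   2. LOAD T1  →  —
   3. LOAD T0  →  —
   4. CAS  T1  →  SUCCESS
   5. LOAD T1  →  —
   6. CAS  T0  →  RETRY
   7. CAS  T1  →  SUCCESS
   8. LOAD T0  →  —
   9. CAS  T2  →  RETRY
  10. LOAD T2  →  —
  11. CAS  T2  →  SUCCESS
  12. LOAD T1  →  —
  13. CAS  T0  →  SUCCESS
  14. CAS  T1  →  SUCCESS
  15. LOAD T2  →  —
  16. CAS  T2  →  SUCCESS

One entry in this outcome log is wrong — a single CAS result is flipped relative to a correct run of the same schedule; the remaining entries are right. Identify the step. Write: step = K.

step = 13

Correct run:
1. LOAD T2 → mem=0 r[T2]=0 [LOAD]
2. LOAD T1 → mem=0 r[T1]=0 [LOAD]
3. LOAD T0 → mem=0 r[T0]=0 [LOAD]
4. CAS T1 → mem=1 r[T1]=0 [OK]
5. LOAD T1 → mem=1 r[T1]=1 [LOAD]
6. CAS T0 → mem=1 r[T0]=0 [RETRY]
7. CAS T1 → mem=2 r[T1]=1 [OK]
8. LOAD T0 → mem=2 r[T0]=2 [LOAD]
9. CAS T2 → mem=2 r[T2]=0 [RETRY]
10. LOAD T2 → mem=2 r[T2]=2 [LOAD]
11. CAS T2 → mem=3 r[T2]=2 [OK]
12. LOAD T1 → mem=3 r[T1]=3 [LOAD]
13. CAS T0 → mem=3 r[T0]=2 [RETRY]
14. CAS T1 → mem=4 r[T1]=3 [OK]
15. LOAD T2 → mem=4 r[T2]=4 [LOAD]
16. CAS T2 → mem=5 r[T2]=4 [OK]
Log disagrees first at step 13.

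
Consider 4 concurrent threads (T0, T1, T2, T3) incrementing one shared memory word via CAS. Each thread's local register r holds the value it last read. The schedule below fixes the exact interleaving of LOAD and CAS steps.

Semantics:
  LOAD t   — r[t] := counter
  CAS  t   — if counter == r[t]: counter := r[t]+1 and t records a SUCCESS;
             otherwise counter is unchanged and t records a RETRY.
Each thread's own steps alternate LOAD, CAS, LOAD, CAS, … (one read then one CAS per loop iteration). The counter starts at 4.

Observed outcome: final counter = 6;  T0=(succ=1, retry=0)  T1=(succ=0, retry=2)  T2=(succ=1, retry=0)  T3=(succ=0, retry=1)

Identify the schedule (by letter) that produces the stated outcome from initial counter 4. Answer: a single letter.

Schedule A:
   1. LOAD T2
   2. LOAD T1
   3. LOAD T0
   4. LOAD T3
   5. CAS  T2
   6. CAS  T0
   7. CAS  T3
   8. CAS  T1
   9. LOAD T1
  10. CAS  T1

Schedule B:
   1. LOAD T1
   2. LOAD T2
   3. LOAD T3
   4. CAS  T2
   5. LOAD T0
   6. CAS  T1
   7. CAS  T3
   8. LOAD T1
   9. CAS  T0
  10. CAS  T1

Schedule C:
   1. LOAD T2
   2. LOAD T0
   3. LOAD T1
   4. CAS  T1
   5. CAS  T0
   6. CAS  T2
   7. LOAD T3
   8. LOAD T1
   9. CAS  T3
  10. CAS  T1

B

Tracing schedule B:
[1] T1.load  rd  (counter 4, T1.r 4)
[2] T2.load  rd  (counter 4, T2.r 4)
[3] T3.load  rd  (counter 4, T3.r 4)
[4] T2.cas  hit  (counter 5, T2.r 4)
[5] T0.load  rd  (counter 5, T0.r 5)
[6] T1.cas  miss  (counter 5, T1.r 4)
[7] T3.cas  miss  (counter 5, T3.r 4)
[8] T1.load  rd  (counter 5, T1.r 5)
[9] T0.cas  hit  (counter 6, T0.r 5)
[10] T1.cas  miss  (counter 6, T1.r 5)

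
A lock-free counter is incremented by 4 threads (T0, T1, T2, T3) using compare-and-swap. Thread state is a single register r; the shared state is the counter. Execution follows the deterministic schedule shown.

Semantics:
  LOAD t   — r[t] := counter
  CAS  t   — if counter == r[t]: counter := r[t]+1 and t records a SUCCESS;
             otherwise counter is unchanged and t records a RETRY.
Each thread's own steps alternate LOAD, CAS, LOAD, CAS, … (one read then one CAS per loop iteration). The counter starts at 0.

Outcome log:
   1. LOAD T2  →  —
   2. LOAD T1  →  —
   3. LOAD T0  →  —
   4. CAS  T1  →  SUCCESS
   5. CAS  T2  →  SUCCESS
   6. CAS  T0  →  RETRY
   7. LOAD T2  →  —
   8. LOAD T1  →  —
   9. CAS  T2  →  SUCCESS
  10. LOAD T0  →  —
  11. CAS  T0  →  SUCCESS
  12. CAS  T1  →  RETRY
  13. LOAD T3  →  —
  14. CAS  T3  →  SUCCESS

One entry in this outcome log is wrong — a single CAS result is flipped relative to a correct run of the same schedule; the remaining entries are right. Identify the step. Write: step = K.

Reference trace:
#1 T2 reads 0
#2 T1 reads 0
#3 T0 reads 0
#4 T1 CAS(0→1) writes; counter now 1
#5 T2 CAS(0→1) fails; counter now 1
#6 T0 CAS(0→1) fails; counter now 1
#7 T2 reads 1
#8 T1 reads 1
#9 T2 CAS(1→2) writes; counter now 2
#10 T0 reads 2
#11 T0 CAS(2→3) writes; counter now 3
#12 T1 CAS(1→2) fails; counter now 3
#13 T3 reads 3
#14 T3 CAS(3→4) writes; counter now 4
Flip is step 5.

step = 5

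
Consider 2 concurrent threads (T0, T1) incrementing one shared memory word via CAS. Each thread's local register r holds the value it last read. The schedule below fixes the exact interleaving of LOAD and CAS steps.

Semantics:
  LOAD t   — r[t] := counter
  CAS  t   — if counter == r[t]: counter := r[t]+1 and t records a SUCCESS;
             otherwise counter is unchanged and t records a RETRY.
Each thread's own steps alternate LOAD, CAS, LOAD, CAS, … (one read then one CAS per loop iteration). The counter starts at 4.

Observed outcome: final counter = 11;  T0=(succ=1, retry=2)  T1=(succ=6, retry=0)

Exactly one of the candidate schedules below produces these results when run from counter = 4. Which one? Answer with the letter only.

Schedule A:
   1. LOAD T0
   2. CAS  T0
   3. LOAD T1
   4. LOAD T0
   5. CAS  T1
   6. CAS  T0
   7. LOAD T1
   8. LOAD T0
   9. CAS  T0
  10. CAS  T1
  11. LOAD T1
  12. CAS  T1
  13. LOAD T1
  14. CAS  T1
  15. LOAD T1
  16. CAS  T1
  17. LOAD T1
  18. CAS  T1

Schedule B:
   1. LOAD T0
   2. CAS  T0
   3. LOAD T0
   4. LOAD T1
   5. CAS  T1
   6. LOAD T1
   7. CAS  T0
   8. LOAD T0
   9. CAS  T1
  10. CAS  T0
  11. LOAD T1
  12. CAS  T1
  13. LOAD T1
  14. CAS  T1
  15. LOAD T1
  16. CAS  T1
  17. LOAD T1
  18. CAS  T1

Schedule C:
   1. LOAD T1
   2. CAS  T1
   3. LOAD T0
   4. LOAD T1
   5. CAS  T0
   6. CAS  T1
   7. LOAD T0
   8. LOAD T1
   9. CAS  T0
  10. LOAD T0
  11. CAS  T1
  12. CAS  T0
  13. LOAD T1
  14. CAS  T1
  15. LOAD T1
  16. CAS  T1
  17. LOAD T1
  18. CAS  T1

B

Simulating candidate B:
   1) LOAD T0:  M=4  r_T0=4
   2) CAS  T0:  M=5  r_T0=4 ✓
   3) LOAD T0:  M=5  r_T0=5
   4) LOAD T1:  M=5  r_T1=5
   5) CAS  T1:  M=6  r_T1=5 ✓
   6) LOAD T1:  M=6  r_T1=6
   7) CAS  T0:  M=6  r_T0=5 ✗
   8) LOAD T0:  M=6  r_T0=6
   9) CAS  T1:  M=7  r_T1=6 ✓
  10) CAS  T0:  M=7  r_T0=6 ✗
  11) LOAD T1:  M=7  r_T1=7
  12) CAS  T1:  M=8  r_T1=7 ✓
  13) LOAD T1:  M=8  r_T1=8
  14) CAS  T1:  M=9  r_T1=8 ✓
  15) LOAD T1:  M=9  r_T1=9
  16) CAS  T1:  M=10  r_T1=9 ✓
  17) LOAD T1:  M=10  r_T1=10
  18) CAS  T1:  M=11  r_T1=10 ✓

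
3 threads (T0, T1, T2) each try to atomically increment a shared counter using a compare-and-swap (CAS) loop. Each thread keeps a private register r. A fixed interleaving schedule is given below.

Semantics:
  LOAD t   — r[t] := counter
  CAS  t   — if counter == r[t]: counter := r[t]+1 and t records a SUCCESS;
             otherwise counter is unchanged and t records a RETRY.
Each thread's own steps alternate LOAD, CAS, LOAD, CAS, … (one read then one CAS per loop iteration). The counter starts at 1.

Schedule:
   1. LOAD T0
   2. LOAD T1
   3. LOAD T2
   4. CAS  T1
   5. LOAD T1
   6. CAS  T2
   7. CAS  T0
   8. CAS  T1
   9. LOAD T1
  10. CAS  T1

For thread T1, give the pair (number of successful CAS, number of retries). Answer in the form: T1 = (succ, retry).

step 1: T0 LOAD ⇒ load; ctr=1 reg=1
step 2: T1 LOAD ⇒ load; ctr=1 reg=1
step 3: T2 LOAD ⇒ load; ctr=1 reg=1
step 4: T1 CAS ⇒ ok; ctr=2 reg=1
step 5: T1 LOAD ⇒ load; ctr=2 reg=2
step 6: T2 CAS ⇒ retry; ctr=2 reg=1
step 7: T0 CAS ⇒ retry; ctr=2 reg=1
step 8: T1 CAS ⇒ ok; ctr=3 reg=2
step 9: T1 LOAD ⇒ load; ctr=3 reg=3
step 10: T1 CAS ⇒ ok; ctr=4 reg=3

T1 = (3, 0)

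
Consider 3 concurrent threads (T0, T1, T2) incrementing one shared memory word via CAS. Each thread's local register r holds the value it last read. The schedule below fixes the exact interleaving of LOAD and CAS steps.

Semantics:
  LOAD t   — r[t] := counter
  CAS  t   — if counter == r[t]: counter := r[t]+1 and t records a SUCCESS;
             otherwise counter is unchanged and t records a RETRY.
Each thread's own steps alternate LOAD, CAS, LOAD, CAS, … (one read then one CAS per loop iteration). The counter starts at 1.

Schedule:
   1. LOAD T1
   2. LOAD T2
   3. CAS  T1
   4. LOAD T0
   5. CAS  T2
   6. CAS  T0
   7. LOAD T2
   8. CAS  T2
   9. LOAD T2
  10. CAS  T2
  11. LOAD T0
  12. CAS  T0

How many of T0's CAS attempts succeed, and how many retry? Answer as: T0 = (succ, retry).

step 1: T1 LOAD ⇒ load; ctr=1 reg=1
step 2: T2 LOAD ⇒ load; ctr=1 reg=1
step 3: T1 CAS ⇒ ok; ctr=2 reg=1
step 4: T0 LOAD ⇒ load; ctr=2 reg=2
step 5: T2 CAS ⇒ retry; ctr=2 reg=1
step 6: T0 CAS ⇒ ok; ctr=3 reg=2
step 7: T2 LOAD ⇒ load; ctr=3 reg=3
step 8: T2 CAS ⇒ ok; ctr=4 reg=3
step 9: T2 LOAD ⇒ load; ctr=4 reg=4
step 10: T2 CAS ⇒ ok; ctr=5 reg=4
step 11: T0 LOAD ⇒ load; ctr=5 reg=5
step 12: T0 CAS ⇒ ok; ctr=6 reg=5

T0 = (2, 0)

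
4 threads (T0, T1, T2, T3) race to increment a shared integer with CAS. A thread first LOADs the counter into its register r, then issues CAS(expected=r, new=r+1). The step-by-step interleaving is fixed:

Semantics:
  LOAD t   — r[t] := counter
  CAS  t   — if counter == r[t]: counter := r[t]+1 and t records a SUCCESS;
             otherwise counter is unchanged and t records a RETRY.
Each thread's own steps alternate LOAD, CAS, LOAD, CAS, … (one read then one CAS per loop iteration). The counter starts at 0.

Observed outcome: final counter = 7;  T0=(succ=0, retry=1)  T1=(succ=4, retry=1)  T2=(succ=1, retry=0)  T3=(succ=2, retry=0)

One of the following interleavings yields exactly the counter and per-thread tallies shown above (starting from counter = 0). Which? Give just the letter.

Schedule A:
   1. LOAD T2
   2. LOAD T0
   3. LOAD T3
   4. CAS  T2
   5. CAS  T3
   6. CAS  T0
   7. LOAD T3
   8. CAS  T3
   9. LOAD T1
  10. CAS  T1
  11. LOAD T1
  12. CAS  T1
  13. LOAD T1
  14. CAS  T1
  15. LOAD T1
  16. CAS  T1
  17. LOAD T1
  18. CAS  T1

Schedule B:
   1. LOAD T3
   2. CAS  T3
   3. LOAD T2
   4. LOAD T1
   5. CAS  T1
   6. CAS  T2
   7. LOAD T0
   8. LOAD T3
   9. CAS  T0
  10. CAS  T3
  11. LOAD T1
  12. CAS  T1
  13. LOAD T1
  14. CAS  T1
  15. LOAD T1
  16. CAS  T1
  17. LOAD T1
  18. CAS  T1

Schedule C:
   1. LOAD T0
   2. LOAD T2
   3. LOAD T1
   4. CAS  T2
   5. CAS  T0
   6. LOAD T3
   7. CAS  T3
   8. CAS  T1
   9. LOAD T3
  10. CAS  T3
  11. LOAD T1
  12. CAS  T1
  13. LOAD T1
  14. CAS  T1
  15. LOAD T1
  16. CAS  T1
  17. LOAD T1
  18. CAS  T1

Simulating candidate C:
#1 T0 reads 0
#2 T2 reads 0
#3 T1 reads 0
#4 T2 CAS(0→1) writes; counter now 1
#5 T0 CAS(0→1) fails; counter now 1
#6 T3 reads 1
#7 T3 CAS(1→2) writes; counter now 2
#8 T1 CAS(0→1) fails; counter now 2
#9 T3 reads 2
#10 T3 CAS(2→3) writes; counter now 3
#11 T1 reads 3
#12 T1 CAS(3→4) writes; counter now 4
#13 T1 reads 4
#14 T1 CAS(4→5) writes; counter now 5
#15 T1 reads 5
#16 T1 CAS(5→6) writes; counter now 6
#17 T1 reads 6
#18 T1 CAS(6→7) writes; counter now 7

C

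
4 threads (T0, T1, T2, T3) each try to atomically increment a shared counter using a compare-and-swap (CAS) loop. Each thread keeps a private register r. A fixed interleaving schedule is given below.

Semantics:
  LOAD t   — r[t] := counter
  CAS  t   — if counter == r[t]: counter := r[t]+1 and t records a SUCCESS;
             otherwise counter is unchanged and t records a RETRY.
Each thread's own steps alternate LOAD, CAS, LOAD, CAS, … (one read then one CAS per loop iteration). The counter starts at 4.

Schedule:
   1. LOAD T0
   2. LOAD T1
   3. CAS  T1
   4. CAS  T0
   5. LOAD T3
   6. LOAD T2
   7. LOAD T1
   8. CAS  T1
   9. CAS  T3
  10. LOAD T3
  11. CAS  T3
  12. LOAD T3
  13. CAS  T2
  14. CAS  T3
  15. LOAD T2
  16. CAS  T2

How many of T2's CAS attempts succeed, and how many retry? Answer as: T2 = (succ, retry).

T0 LOAD — after: cnt=4, r=4 — load
T1 LOAD — after: cnt=4, r=4 — load
T1 CAS — after: cnt=5, r=4 — ok
T0 CAS — after: cnt=5, r=4 — retry
T3 LOAD — after: cnt=5, r=5 — load
T2 LOAD — after: cnt=5, r=5 — load
T1 LOAD — after: cnt=5, r=5 — load
T1 CAS — after: cnt=6, r=5 — ok
T3 CAS — after: cnt=6, r=5 — retry
T3 LOAD — after: cnt=6, r=6 — load
T3 CAS — after: cnt=7, r=6 — ok
T3 LOAD — after: cnt=7, r=7 — load
T2 CAS — after: cnt=7, r=5 — retry
T3 CAS — after: cnt=8, r=7 — ok
T2 LOAD — after: cnt=8, r=8 — load
T2 CAS — after: cnt=9, r=8 — ok

T2 = (1, 1)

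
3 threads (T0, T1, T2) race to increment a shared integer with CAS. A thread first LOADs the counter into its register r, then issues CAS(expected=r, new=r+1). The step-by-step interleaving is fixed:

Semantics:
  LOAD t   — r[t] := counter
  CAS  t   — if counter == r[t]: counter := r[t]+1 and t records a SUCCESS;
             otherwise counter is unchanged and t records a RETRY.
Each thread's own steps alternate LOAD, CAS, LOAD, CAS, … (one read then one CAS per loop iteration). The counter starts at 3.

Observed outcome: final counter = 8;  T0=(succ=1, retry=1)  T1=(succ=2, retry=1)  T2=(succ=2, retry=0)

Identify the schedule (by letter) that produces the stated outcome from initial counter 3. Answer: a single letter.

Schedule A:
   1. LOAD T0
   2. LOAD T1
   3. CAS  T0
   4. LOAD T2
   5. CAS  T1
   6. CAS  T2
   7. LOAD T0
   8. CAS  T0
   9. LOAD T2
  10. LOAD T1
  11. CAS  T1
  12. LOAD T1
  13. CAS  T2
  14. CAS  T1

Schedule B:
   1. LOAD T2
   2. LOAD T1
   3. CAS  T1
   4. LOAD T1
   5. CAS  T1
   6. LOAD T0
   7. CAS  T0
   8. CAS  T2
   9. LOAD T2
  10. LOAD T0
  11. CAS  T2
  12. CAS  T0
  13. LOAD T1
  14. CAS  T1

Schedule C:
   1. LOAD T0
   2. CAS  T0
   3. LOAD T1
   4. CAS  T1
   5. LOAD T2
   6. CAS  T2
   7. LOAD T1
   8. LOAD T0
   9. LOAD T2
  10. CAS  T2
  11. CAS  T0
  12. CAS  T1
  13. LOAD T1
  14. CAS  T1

C

Simulating candidate C:
[1] T0.load  rd  (counter 3, T0.r 3)
[2] T0.cas  hit  (counter 4, T0.r 3)
[3] T1.load  rd  (counter 4, T1.r 4)
[4] T1.cas  hit  (counter 5, T1.r 4)
[5] T2.load  rd  (counter 5, T2.r 5)
[6] T2.cas  hit  (counter 6, T2.r 5)
[7] T1.load  rd  (counter 6, T1.r 6)
[8] T0.load  rd  (counter 6, T0.r 6)
[9] T2.load  rd  (counter 6, T2.r 6)
[10] T2.cas  hit  (counter 7, T2.r 6)
[11] T0.cas  miss  (counter 7, T0.r 6)
[12] T1.cas  miss  (counter 7, T1.r 6)
[13] T1.load  rd  (counter 7, T1.r 7)
[14] T1.cas  hit  (counter 8, T1.r 7)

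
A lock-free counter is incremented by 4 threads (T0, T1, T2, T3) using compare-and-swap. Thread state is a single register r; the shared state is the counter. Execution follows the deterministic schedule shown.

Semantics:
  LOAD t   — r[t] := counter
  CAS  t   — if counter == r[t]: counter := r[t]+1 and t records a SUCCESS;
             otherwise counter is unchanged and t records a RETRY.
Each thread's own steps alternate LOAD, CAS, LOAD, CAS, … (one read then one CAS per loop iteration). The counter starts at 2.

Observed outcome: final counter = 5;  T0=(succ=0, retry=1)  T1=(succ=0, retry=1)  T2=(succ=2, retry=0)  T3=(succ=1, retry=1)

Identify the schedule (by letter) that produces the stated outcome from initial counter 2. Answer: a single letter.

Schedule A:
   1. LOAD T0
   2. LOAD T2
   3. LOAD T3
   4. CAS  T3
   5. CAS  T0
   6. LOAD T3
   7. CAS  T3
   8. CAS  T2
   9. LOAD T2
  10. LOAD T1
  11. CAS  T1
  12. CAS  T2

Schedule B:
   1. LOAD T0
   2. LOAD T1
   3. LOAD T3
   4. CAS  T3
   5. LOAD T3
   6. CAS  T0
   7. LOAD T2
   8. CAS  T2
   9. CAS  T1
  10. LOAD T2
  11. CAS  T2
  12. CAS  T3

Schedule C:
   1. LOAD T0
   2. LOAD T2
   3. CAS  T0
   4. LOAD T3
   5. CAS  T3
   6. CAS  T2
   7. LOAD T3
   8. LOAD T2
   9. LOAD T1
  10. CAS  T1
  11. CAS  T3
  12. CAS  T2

Simulating candidate B:
T0 LOAD — after: cnt=2, r=2 — load
T1 LOAD — after: cnt=2, r=2 — load
T3 LOAD — after: cnt=2, r=2 — load
T3 CAS — after: cnt=3, r=2 — ok
T3 LOAD — after: cnt=3, r=3 — load
T0 CAS — after: cnt=3, r=2 — retry
T2 LOAD — after: cnt=3, r=3 — load
T2 CAS — after: cnt=4, r=3 — ok
T1 CAS — after: cnt=4, r=2 — retry
T2 LOAD — after: cnt=4, r=4 — load
T2 CAS — after: cnt=5, r=4 — ok
T3 CAS — after: cnt=5, r=3 — retry

B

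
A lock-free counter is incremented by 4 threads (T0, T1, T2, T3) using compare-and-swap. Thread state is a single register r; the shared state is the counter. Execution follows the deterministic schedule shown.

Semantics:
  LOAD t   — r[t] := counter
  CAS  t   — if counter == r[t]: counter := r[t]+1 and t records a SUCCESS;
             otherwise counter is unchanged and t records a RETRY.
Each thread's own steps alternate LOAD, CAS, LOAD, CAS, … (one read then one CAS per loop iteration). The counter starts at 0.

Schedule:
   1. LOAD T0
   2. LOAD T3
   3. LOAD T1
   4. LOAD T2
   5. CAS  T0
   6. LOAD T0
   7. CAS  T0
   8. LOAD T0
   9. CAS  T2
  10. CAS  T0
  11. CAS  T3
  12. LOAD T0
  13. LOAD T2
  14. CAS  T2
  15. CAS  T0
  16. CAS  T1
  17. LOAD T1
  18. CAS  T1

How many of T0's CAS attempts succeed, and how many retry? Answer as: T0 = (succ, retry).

   1) LOAD T0:  M=0  r_T0=0
   2) LOAD T3:  M=0  r_T3=0
   3) LOAD T1:  M=0  r_T1=0
   4) LOAD T2:  M=0  r_T2=0
   5) CAS  T0:  M=1  r_T0=0 ✓
   6) LOAD T0:  M=1  r_T0=1
   7) CAS  T0:  M=2  r_T0=1 ✓
   8) LOAD T0:  M=2  r_T0=2
   9) CAS  T2:  M=2  r_T2=0 ✗
  10) CAS  T0:  M=3  r_T0=2 ✓
  11) CAS  T3:  M=3  r_T3=0 ✗
  12) LOAD T0:  M=3  r_T0=3
  13) LOAD T2:  M=3  r_T2=3
  14) CAS  T2:  M=4  r_T2=3 ✓
  15) CAS  T0:  M=4  r_T0=3 ✗
  16) CAS  T1:  M=4  r_T1=0 ✗
  17) LOAD T1:  M=4  r_T1=4
  18) CAS  T1:  M=5  r_T1=4 ✓

T0 = (3, 1)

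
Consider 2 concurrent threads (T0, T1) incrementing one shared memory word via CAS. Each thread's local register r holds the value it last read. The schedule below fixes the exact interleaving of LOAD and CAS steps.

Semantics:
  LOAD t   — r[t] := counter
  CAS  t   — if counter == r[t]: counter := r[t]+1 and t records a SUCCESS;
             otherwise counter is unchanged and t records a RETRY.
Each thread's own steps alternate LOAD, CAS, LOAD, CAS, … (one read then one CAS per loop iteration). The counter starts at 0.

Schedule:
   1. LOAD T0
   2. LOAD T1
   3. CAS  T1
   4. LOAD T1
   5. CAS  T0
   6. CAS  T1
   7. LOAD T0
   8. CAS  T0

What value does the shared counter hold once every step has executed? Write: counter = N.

counter = 3

   1) LOAD T0:  M=0  r_T0=0
   2) LOAD T1:  M=0  r_T1=0
   3) CAS  T1:  M=1  r_T1=0 ✓
   4) LOAD T1:  M=1  r_T1=1
   5) CAS  T0:  M=1  r_T0=0 ✗
   6) CAS  T1:  M=2  r_T1=1 ✓
   7) LOAD T0:  M=2  r_T0=2
   8) CAS  T0:  M=3  r_T0=2 ✓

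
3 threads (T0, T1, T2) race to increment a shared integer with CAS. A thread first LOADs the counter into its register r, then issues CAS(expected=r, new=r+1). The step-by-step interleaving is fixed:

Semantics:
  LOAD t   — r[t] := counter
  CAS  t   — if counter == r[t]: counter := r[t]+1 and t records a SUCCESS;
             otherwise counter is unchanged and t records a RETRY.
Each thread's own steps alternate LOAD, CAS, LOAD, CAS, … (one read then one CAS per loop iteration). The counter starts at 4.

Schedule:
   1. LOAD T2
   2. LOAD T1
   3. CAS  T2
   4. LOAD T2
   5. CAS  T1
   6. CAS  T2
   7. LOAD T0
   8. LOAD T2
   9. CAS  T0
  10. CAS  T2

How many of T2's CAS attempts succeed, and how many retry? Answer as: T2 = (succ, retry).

T2 LOAD — after: cnt=4, r=4 — load
T1 LOAD — after: cnt=4, r=4 — load
T2 CAS — after: cnt=5, r=4 — ok
T2 LOAD — after: cnt=5, r=5 — load
T1 CAS — after: cnt=5, r=4 — retry
T2 CAS — after: cnt=6, r=5 — ok
T0 LOAD — after: cnt=6, r=6 — load
T2 LOAD — after: cnt=6, r=6 — load
T0 CAS — after: cnt=7, r=6 — ok
T2 CAS — after: cnt=7, r=6 — retry

T2 = (2, 1)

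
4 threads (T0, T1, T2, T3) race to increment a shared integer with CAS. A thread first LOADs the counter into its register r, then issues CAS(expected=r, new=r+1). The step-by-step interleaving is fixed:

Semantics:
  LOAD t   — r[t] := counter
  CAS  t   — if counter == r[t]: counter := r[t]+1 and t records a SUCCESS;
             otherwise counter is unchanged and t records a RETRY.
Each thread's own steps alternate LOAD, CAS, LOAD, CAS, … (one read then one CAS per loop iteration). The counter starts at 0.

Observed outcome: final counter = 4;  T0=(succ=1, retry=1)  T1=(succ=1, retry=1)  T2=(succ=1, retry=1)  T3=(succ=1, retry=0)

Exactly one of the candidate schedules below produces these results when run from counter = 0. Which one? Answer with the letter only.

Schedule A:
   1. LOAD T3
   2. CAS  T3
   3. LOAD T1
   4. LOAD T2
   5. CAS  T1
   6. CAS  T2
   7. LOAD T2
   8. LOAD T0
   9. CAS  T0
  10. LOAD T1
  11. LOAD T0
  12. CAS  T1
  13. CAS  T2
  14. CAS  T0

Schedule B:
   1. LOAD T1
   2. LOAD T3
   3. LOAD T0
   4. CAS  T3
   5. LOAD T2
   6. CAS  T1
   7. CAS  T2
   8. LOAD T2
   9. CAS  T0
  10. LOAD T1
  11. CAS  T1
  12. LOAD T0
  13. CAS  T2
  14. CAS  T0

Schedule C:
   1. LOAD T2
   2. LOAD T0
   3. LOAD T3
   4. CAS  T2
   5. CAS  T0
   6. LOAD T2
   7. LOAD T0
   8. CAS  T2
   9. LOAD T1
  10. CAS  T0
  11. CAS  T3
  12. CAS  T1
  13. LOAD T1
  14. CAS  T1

B

Tracing schedule B:
step 1: T1 LOAD ⇒ load; ctr=0 reg=0
step 2: T3 LOAD ⇒ load; ctr=0 reg=0
step 3: T0 LOAD ⇒ load; ctr=0 reg=0
step 4: T3 CAS ⇒ ok; ctr=1 reg=0
step 5: T2 LOAD ⇒ load; ctr=1 reg=1
step 6: T1 CAS ⇒ retry; ctr=1 reg=0
step 7: T2 CAS ⇒ ok; ctr=2 reg=1
step 8: T2 LOAD ⇒ load; ctr=2 reg=2
step 9: T0 CAS ⇒ retry; ctr=2 reg=0
step 10: T1 LOAD ⇒ load; ctr=2 reg=2
step 11: T1 CAS ⇒ ok; ctr=3 reg=2
step 12: T0 LOAD ⇒ load; ctr=3 reg=3
step 13: T2 CAS ⇒ retry; ctr=3 reg=2
step 14: T0 CAS ⇒ ok; ctr=4 reg=3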